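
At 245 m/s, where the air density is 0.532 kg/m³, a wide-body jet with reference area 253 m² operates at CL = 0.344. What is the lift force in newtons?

L = 1.39×10^6 N

Dynamic pressure q = ½ρv² = ½ × 0.532 × 245² = 15970 Pa.
L = q·S·CL = 15970 × 253 × 0.344 = 1.39×10^6 N ≈ 1390 kN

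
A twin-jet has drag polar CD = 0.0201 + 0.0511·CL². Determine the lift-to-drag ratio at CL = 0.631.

CD = 0.0201 + 0.0511 × 0.631² = 0.04045
L/D = CL/CD = 0.631 / 0.04045 = 15.6

L/D = 15.6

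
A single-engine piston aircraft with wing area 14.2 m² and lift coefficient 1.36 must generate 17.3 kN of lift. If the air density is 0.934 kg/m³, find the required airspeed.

L = ½ρv²S·CL ⇒ v = √(2L/(ρ·S·CL))
v = √(2 × 17300 / (0.934 × 14.2 × 1.36)) = √1918 = 43.8 m/s

v = 43.8 m/s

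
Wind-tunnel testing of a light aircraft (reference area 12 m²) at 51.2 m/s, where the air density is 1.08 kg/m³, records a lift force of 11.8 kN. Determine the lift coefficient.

From L = ½ρv²S·CL, rearranging gives CL = 2L/(ρv²S).
CL = 2 × 11800 / (1.08 × 51.2² × 12) = 0.695

CL = 0.695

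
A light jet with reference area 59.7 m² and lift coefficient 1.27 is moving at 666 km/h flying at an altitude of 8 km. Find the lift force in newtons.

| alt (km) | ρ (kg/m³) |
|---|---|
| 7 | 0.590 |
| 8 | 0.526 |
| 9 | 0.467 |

At 8 km, from the table: ρ = 0.526 kg/m³.
Convert speed: v = 666 km/h ÷ 3.6 = 185 m/s.
Dynamic pressure q = ½ρv² = ½ × 0.526 × 185² = 9001 Pa.
L = q·S·CL = 9001 × 59.7 × 1.27 = 6.82×10^5 N ≈ 682 kN

L = 6.82×10^5 N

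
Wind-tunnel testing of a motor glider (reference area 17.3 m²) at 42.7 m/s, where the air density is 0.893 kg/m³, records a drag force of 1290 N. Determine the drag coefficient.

From D = ½ρv²S·CD, rearranging gives CD = 2D/(ρv²S).
CD = 2 × 1290 / (0.893 × 42.7² × 17.3) = 0.0916

CD = 0.0916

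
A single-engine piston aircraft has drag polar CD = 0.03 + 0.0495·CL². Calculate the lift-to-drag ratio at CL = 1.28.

L/D = 11.5

CD = 0.03 + 0.0495 × 1.28² = 0.1111
L/D = CL/CD = 1.28 / 0.1111 = 11.5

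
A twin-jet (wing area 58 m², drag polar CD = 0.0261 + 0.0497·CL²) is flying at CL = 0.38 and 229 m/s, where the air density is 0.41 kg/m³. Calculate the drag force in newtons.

D = 20700 N

CD = 0.0261 + 0.0497 × 0.38² = 0.03328
D = ½ρv²S·CD = ½ × 0.41 × 229² × 58 × 0.03328 = 20700 N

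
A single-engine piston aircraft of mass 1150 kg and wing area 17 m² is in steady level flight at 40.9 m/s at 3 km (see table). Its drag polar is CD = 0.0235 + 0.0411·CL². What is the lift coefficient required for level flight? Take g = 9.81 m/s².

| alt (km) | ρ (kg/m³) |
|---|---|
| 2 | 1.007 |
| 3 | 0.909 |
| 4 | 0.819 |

At 3 km, from the table: ρ = 0.909 kg/m³.
In steady level flight, lift balances weight: W = mg = 1150 × 9.81 = 11282 N.
Dynamic pressure q = 0.5 × 0.909 × 40.9² = 760.3 Pa.
CL = 2W/(ρv²S) = 2×11282/(0.909×40.9²×17) = 0.8728.

CL = 0.873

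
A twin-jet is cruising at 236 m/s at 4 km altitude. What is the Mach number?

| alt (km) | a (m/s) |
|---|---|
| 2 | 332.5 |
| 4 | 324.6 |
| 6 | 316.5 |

At 4 km, from the table: a = 324.6 m/s.
M = v/a = 236 / 324.6 = 0.727

M = 0.727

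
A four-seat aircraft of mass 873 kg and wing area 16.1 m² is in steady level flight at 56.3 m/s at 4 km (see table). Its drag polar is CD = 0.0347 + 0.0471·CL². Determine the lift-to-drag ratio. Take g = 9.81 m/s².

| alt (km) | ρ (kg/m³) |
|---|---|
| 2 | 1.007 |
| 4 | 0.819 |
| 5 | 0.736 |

L/D = 9.62

At 4 km, from the table: ρ = 0.819 kg/m³.
Weight W = mg = 873 × 9.81 = 8564.1 N; in level flight L = W.
q = ½ρv² = ½ × 0.819 × 56.3² = 1298 Pa.
CL = 2W/(ρv²S) = 2×8564.1/(0.819×56.3²×16.1) = 0.4098.
CD = 0.0347 + 0.0471 × 0.4098² = 0.04261.
L/D = CL/CD = 0.4098 / 0.04261 = 9.62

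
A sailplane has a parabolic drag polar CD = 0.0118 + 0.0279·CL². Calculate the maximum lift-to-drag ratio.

For CD = CD0 + K·CL², (L/D)max occurs at CL* = √(CD0/K) and equals 1/(2√(K·CD0)).
(L/D)max = 1/(2√(0.0279 × 0.0118)) = 1/(2 × 0.01814) = 27.6

(L/D)max = 27.6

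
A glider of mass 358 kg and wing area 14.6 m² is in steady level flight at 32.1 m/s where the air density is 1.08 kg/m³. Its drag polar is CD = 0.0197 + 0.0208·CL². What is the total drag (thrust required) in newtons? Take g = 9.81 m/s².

D = 192 N

In steady level flight, lift balances weight: W = mg = 358 × 9.81 = 3512 N.
q = ½ρv² = ½ × 1.08 × 32.1² = 556.4 Pa.
CL = W/(q·S) = 3512 / (556.4 × 14.6) = 0.4323.
CD = 0.0197 + 0.0208 × 0.4323² = 0.02359.
D = q·S·CD = 556.4 × 14.6 × 0.02359 = 191.6 N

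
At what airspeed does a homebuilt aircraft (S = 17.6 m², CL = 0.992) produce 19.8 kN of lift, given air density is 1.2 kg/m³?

v = 43.5 m/s

L = ½ρv²S·CL ⇒ v = √(2L/(ρ·S·CL))
v = √(2 × 19800 / (1.2 × 17.6 × 0.992)) = √1890 = 43.5 m/s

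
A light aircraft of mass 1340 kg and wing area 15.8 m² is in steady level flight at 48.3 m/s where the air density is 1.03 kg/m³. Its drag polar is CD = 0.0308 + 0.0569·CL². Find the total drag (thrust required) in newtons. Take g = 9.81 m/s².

Weight W = mg = 1340 × 9.81 = 13145 N; in level flight L = W.
Dynamic pressure q = 0.5 × 1.03 × 48.3² = 1201 Pa.
Required CL = L/(qS) = 13145/(1201·15.8) = 0.6925.
CD = 0.0308 + 0.0569 × 0.6925² = 0.05809.
D = q·S·CD = 1201 × 15.8 × 0.05809 = 1103 N

D = 1100 N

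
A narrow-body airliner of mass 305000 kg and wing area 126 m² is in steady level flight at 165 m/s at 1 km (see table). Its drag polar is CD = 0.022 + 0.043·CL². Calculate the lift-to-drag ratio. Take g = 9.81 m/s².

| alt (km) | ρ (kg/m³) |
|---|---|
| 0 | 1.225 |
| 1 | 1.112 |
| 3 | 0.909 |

At 1 km, from the table: ρ = 1.112 kg/m³.
Weight W = mg = 305000 × 9.81 = 2.992×10^6 N; in level flight L = W.
q = ½ρv² = ½ × 1.112 × 165² = 15140 Pa.
CL = W/(q·S) = 2.992×10^6 / (15140 × 126) = 1.569.
CD = 0.022 + 0.043 × 1.569² = 0.1278.
L/D = CL/CD = 1.569 / 0.1278 = 12.3

L/D = 12.3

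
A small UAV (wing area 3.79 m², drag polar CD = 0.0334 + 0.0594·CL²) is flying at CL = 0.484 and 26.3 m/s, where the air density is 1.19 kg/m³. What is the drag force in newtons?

CD = 0.0334 + 0.0594 × 0.484² = 0.04731
D = ½ρv²S·CD = ½ × 1.19 × 26.3² × 3.79 × 0.04731 = 73.8 N

D = 73.8 N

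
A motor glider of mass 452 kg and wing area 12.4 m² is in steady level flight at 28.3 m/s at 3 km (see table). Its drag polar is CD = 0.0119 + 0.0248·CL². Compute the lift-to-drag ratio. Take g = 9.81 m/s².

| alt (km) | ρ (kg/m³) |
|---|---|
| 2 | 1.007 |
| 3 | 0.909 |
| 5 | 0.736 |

At 3 km, from the table: ρ = 0.909 kg/m³.
Weight W = mg = 452 × 9.81 = 4434.1 N; in level flight L = W.
q = ½ρv² = ½ × 0.909 × 28.3² = 364 Pa.
CL = W/(q·S) = 4434.1 / (364 × 12.4) = 0.9824.
CD = 0.0119 + 0.0248 × 0.9824² = 0.03583.
L/D = CL/CD = 0.9824 / 0.03583 = 27.4

L/D = 27.4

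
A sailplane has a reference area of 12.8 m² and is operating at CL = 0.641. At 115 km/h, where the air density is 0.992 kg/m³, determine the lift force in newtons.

L = 4150 N

Convert speed: v = 115 km/h ÷ 3.6 = 31.94 m/s.
Dynamic pressure q = ½ρv² = ½ × 0.992 × 31.94² = 506.1 Pa.
L = q·S·CL = 506.1 × 12.8 × 0.641 = 4150 N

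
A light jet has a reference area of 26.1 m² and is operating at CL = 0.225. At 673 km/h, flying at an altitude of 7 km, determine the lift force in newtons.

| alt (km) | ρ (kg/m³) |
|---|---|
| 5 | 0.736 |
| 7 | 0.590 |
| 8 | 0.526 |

L = 60500 N

At 7 km, from the table: ρ = 0.590 kg/m³.
Convert speed: v = 673 km/h ÷ 3.6 = 186.9 m/s.
L = ½ρv²S·CL = ½ × 0.59 × 186.9² × 26.1 × 0.225 = 60500 N ≈ 60.5 kN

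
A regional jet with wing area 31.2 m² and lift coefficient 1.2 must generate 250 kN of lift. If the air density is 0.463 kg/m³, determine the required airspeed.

v = 170 m/s

L = ½ρv²S·CL ⇒ v = √(2L/(ρ·S·CL))
v = √(2 × 2.5×10^5 / (0.463 × 31.2 × 1.2)) = √28840 = 170 m/s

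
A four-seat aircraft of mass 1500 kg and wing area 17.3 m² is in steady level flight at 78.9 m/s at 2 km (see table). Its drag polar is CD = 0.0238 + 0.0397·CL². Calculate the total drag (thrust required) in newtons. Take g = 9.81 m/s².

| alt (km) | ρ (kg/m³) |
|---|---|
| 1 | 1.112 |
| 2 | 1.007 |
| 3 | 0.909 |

At 2 km, from the table: ρ = 1.007 kg/m³.
Weight W = mg = 1500 × 9.81 = 14715 N; in level flight L = W.
q = ½ρv² = ½ × 1.007 × 78.9² = 3134 Pa.
Required CL = L/(qS) = 14715/(3134·17.3) = 0.2714.
CD = 0.0238 + 0.0397 × 0.2714² = 0.02672.
D = q·S·CD = 3134 × 17.3 × 0.02672 = 1449 N

D = 1450 N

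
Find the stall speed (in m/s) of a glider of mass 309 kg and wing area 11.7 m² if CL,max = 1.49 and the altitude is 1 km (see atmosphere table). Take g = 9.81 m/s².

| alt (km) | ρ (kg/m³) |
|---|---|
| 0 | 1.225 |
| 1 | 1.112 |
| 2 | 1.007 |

At 1 km, from the table: ρ = 1.112 kg/m³.
At stall, lift equals weight: L = W = m·g = 309 × 9.81 = 3031 N.
From L = ½ρV²S·CL,max = W: V_stall = √(2W/(ρSCL,max)) = √(2·3031/(1.112·11.7·1.49))
V_stall = √312.7 = 17.7 m/s

V_stall = 17.7 m/s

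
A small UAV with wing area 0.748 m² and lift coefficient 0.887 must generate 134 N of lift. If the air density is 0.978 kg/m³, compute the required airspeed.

L = ½ρv²S·CL ⇒ v = √(2L/(ρ·S·CL))
v = √(2 × 134 / (0.978 × 0.748 × 0.887)) = √413 = 20.3 m/s

v = 20.3 m/s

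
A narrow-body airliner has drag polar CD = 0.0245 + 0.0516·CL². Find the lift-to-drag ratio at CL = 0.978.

CD = 0.0245 + 0.0516 × 0.978² = 0.07385
L/D = CL/CD = 0.978 / 0.07385 = 13.2

L/D = 13.2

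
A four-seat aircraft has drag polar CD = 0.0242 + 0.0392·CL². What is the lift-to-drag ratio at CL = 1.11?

L/D = 15.3

CD = 0.0242 + 0.0392 × 1.11² = 0.0725
L/D = CL/CD = 1.11 / 0.0725 = 15.3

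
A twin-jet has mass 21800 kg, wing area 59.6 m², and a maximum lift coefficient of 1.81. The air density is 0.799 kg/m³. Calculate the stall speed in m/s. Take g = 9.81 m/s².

Weight W = mg = 21800 × 9.81 = 2.139×10^5 N.
From L = ½ρV²S·CL,max = W: V_stall = √(2W/(ρSCL,max)) = √(2·2.139×10^5/(0.799·59.6·1.81))
V_stall = √4962 = 70.4 m/s

V_stall = 70.4 m/s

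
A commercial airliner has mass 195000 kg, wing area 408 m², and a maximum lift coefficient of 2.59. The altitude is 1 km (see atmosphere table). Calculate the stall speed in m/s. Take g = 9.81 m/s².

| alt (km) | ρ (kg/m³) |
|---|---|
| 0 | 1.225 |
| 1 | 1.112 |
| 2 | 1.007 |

At 1 km, from the table: ρ = 1.112 kg/m³.
At stall, lift equals weight: L = W = m·g = 195000 × 9.81 = 1.913×10^6 N.
From L = ½ρV²S·CL,max = W: V_stall = √(2W/(ρSCL,max)) = √(2·1.913×10^6/(1.112·408·2.59))
V_stall = √3256 = 57.1 m/s

V_stall = 57.1 m/s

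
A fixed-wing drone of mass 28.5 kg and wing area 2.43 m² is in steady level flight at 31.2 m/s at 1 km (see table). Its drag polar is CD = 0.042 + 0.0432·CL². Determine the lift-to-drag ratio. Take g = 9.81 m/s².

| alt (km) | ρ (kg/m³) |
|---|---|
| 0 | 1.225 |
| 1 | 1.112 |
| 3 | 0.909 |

At 1 km, from the table: ρ = 1.112 kg/m³.
Weight W = mg = 28.5 × 9.81 = 279.59 N; in level flight L = W.
q = ½ρv² = ½ × 1.112 × 31.2² = 541.2 Pa.
CL = W/(q·S) = 279.59 / (541.2 × 2.43) = 0.2126.
CD = 0.042 + 0.0432 × 0.2126² = 0.04395.
L/D = CL/CD = 0.2126 / 0.04395 = 4.84

L/D = 4.84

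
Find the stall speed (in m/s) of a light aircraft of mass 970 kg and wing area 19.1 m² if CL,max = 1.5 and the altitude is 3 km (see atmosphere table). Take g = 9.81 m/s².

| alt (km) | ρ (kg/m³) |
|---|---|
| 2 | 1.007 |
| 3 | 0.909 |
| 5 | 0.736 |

V_stall = 27 m/s

At 3 km, from the table: ρ = 0.909 kg/m³.
Weight W = mg = 970 × 9.81 = 9516 N.
V_stall = √(2W/(ρ·S·CL,max)) = √(2 × 9516 / (0.909 × 19.1 × 1.5))
V_stall = √730.8 = 27 m/s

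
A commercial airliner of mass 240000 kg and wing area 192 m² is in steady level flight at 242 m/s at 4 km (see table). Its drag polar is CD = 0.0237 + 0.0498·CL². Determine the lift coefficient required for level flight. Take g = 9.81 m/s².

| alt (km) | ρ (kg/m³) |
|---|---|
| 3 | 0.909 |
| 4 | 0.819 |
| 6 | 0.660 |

At 4 km, from the table: ρ = 0.819 kg/m³.
Level flight ⇒ L = W = m·g = 240000 × 9.81 = 2.3544×10^6 N.
q = ½ρv² = ½ × 0.819 × 242² = 23980 Pa.
CL = W/(q·S) = 2.3544×10^6 / (23980 × 192) = 0.5113.

CL = 0.511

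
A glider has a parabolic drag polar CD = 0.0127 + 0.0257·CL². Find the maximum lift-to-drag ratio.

For CD = CD0 + K·CL², (L/D)max occurs at CL* = √(CD0/K) and equals 1/(2√(K·CD0)).
(L/D)max = 1/(2√(0.0257 × 0.0127)) = 1/(2 × 0.01807) = 27.7

(L/D)max = 27.7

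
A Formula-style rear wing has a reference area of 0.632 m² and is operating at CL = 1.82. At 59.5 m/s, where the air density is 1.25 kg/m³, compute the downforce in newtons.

L = 2550 N

L = ½ρv²S·CL = ½ × 1.25 × 59.5² × 0.632 × 1.82 = 2550 N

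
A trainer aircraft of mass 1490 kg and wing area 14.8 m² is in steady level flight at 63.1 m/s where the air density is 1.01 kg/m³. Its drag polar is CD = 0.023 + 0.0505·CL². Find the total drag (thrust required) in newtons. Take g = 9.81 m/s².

Weight W = mg = 1490 × 9.81 = 14617 N; in level flight L = W.
Dynamic pressure q = 0.5 × 1.01 × 63.1² = 2011 Pa.
Required CL = L/(qS) = 14617/(2011·14.8) = 0.4912.
CD = 0.023 + 0.0505 × 0.4912² = 0.03518.
D = q·S·CD = 2011 × 14.8 × 0.03518 = 1047 N

D = 1050 N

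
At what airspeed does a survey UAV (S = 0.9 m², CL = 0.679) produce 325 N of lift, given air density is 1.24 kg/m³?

L = ½ρv²S·CL ⇒ v = √(2L/(ρ·S·CL))
v = √(2 × 325 / (1.24 × 0.9 × 0.679)) = √857.8 = 29.3 m/s

v = 29.3 m/s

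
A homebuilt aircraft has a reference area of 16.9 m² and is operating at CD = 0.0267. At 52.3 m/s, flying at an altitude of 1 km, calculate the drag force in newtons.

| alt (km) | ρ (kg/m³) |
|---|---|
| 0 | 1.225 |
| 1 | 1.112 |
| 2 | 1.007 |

D = 686 N

At 1 km, from the table: ρ = 1.112 kg/m³.
D = ½ρv²S·CD = ½ × 1.112 × 52.3² × 16.9 × 0.0267 = 686 N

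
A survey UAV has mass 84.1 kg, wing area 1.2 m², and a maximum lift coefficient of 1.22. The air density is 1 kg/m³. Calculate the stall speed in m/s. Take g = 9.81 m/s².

Stall occurs when L = W at CL,max. W = mg = 84.1 × 9.81 = 825 N.
From L = ½ρV²S·CL,max = W: V_stall = √(2W/(ρSCL,max)) = √(2·825/(1·1.2·1.22))
V_stall = √1127 = 33.6 m/s

V_stall = 33.6 m/s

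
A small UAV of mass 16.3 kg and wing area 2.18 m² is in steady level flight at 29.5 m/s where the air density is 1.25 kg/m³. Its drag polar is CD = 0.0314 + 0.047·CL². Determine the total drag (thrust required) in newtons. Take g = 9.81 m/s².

D = 38.2 N

In steady level flight, lift balances weight: W = mg = 16.3 × 9.81 = 159.9 N.
q = ½ρv² = ½ × 1.25 × 29.5² = 543.9 Pa.
CL = W/(q·S) = 159.9 / (543.9 × 2.18) = 0.1349.
CD = 0.0314 + 0.047 × 0.1349² = 0.03225.
D = q·S·CD = 543.9 × 2.18 × 0.03225 = 38.24 N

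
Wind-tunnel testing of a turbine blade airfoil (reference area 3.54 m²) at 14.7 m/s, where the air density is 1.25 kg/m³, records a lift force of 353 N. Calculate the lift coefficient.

CL = 0.738

From L = ½ρv²S·CL, rearranging gives CL = 2L/(ρv²S).
CL = 2 × 353 / (1.25 × 14.7² × 3.54) = 0.738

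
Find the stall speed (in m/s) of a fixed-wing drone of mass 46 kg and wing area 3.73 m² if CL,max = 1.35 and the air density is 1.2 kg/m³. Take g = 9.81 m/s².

Stall occurs when L = W at CL,max. W = mg = 46 × 9.81 = 451.3 N.
V_stall = √(2W/(ρ·S·CL,max)) = √(2 × 451.3 / (1.2 × 3.73 × 1.35))
V_stall = √149.4 = 12.2 m/s

V_stall = 12.2 m/s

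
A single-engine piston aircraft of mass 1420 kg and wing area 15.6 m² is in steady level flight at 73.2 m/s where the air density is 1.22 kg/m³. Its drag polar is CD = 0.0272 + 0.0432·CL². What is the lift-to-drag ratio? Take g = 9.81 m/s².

L/D = 8.98

Weight W = mg = 1420 × 9.81 = 13930 N; in level flight L = W.
Dynamic pressure q = 0.5 × 1.22 × 73.2² = 3269 Pa.
Required CL = L/(qS) = 13930/(3269·15.6) = 0.2732.
CD = 0.0272 + 0.0432 × 0.2732² = 0.03042.
L/D = CL/CD = 0.2732 / 0.03042 = 8.98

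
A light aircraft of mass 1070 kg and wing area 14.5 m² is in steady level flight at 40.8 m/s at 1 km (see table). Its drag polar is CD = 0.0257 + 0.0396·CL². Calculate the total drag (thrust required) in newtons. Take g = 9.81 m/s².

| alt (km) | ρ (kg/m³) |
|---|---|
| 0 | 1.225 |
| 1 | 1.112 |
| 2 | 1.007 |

D = 670 N

At 1 km, from the table: ρ = 1.112 kg/m³.
Level flight ⇒ L = W = m·g = 1070 × 9.81 = 10497 N.
Dynamic pressure q = 0.5 × 1.112 × 40.8² = 925.5 Pa.
CL = W/(q·S) = 10497 / (925.5 × 14.5) = 0.7821.
CD = 0.0257 + 0.0396 × 0.7821² = 0.04993.
D = q·S·CD = 925.5 × 14.5 × 0.04993 = 670 N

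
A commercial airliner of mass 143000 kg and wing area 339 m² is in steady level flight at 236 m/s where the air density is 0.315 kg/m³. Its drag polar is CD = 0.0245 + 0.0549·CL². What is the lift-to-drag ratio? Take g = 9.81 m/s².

L/D = 12.8

In steady level flight, lift balances weight: W = mg = 143000 × 9.81 = 1.4028×10^6 N.
q = ½ρv² = ½ × 0.315 × 236² = 8772 Pa.
CL = W/(q·S) = 1.4028×10^6 / (8772 × 339) = 0.4717.
CD = 0.0245 + 0.0549 × 0.4717² = 0.03672.
L/D = CL/CD = 0.4717 / 0.03672 = 12.8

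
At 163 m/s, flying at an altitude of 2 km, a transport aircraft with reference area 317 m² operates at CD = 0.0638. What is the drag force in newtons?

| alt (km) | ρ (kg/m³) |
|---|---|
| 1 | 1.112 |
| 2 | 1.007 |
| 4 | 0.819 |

At 2 km, from the table: ρ = 1.007 kg/m³.
D = ½ρv²S·CD = ½ × 1.007 × 163² × 317 × 0.0638 = 2.71×10^5 N ≈ 271 kN

D = 2.71×10^5 N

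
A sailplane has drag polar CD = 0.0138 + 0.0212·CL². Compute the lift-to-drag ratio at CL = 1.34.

CD = 0.0138 + 0.0212 × 1.34² = 0.05187
L/D = CL/CD = 1.34 / 0.05187 = 25.8

L/D = 25.8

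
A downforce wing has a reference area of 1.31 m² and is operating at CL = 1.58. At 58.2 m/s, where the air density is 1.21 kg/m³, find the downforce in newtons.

L = 4240 N

Dynamic pressure q = ½ρv² = ½ × 1.21 × 58.2² = 2049 Pa.
L = q·S·CL = 2049 × 1.31 × 1.58 = 4240 N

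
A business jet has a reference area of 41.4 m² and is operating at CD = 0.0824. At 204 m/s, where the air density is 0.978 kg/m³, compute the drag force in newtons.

D = 69400 N

D = ½ρv²S·CD = ½ × 0.978 × 204² × 41.4 × 0.0824 = 69400 N ≈ 69.4 kN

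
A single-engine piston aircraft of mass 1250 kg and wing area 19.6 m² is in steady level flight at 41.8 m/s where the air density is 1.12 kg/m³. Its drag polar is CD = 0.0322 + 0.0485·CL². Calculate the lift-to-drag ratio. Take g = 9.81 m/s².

In steady level flight, lift balances weight: W = mg = 1250 × 9.81 = 12262 N.
q = ½ρv² = ½ × 1.12 × 41.8² = 978.5 Pa.
Required CL = L/(qS) = 12262/(978.5·19.6) = 0.6394.
CD = 0.0322 + 0.0485 × 0.6394² = 0.05203.
L/D = CL/CD = 0.6394 / 0.05203 = 12.3

L/D = 12.3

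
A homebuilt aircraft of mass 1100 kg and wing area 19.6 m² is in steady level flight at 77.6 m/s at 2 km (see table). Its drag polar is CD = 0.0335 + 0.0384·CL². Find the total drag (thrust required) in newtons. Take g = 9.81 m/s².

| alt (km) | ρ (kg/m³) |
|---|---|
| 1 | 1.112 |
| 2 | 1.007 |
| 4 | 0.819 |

At 2 km, from the table: ρ = 1.007 kg/m³.
In steady level flight, lift balances weight: W = mg = 1100 × 9.81 = 10791 N.
q = ½ρv² = ½ × 1.007 × 77.6² = 3032 Pa.
CL = 2W/(ρv²S) = 2×10791/(1.007×77.6²×19.6) = 0.1816.
CD = 0.0335 + 0.0384 × 0.1816² = 0.03477.
D = q·S·CD = 3032 × 19.6 × 0.03477 = 2066 N

D = 2070 N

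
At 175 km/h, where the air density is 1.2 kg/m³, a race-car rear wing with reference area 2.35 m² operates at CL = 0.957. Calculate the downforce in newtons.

Convert speed: v = 175 km/h ÷ 3.6 = 48.61 m/s.
L = ½ρv²S·CL = ½ × 1.2 × 48.61² × 2.35 × 0.957 = 3190 N

L = 3190 N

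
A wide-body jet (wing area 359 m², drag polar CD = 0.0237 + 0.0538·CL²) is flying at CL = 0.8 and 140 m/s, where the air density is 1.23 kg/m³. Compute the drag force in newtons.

CD = 0.0237 + 0.0538 × 0.8² = 0.05813
D = ½ρv²S·CD = ½ × 1.23 × 140² × 359 × 0.05813 = 2.52×10^5 N

D = 2.52×10^5 N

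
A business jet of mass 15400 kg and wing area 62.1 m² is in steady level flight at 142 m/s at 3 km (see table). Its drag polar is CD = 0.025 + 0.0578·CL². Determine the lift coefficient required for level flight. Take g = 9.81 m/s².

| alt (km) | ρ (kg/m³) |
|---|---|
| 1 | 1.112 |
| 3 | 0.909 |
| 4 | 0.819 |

CL = 0.265

At 3 km, from the table: ρ = 0.909 kg/m³.
Level flight ⇒ L = W = m·g = 15400 × 9.81 = 1.5107×10^5 N.
q = ½ρv² = ½ × 0.909 × 142² = 9165 Pa.
CL = 2W/(ρv²S) = 2×1.5107×10^5/(0.909×142²×62.1) = 0.2655.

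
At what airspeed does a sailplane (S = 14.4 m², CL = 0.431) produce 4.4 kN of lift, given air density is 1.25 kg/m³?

L = ½ρv²S·CL ⇒ v = √(2L/(ρ·S·CL))
v = √(2 × 4400 / (1.25 × 14.4 × 0.431)) = √1134 = 33.7 m/s

v = 33.7 m/s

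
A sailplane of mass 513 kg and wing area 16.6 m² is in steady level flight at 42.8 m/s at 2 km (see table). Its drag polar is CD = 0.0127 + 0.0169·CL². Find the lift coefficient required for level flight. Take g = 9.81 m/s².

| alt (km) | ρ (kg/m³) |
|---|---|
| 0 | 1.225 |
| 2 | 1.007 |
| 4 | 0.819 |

At 2 km, from the table: ρ = 1.007 kg/m³.
In steady level flight, lift balances weight: W = mg = 513 × 9.81 = 5032.5 N.
Dynamic pressure q = 0.5 × 1.007 × 42.8² = 922.3 Pa.
CL = 2W/(ρv²S) = 2×5032.5/(1.007×42.8²×16.6) = 0.3287.

CL = 0.329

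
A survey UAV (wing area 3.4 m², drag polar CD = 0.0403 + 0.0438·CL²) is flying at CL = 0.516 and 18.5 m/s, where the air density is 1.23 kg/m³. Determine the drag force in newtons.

CD = 0.0403 + 0.0438 × 0.516² = 0.05196
D = ½ρv²S·CD = ½ × 1.23 × 18.5² × 3.4 × 0.05196 = 37.2 N

D = 37.2 N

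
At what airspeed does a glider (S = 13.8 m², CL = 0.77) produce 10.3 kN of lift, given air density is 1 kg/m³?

v = 44 m/s

L = ½ρv²S·CL ⇒ v = √(2L/(ρ·S·CL))
v = √(2 × 10300 / (1 × 13.8 × 0.77)) = √1939 = 44 m/s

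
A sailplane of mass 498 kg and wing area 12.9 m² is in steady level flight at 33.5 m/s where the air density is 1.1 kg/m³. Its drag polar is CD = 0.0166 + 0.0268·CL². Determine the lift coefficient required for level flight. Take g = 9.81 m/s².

In steady level flight, lift balances weight: W = mg = 498 × 9.81 = 4885.4 N.
q = ½ρv² = ½ × 1.1 × 33.5² = 617.2 Pa.
CL = 2W/(ρv²S) = 2×4885.4/(1.1×33.5²×12.9) = 0.6136.

CL = 0.614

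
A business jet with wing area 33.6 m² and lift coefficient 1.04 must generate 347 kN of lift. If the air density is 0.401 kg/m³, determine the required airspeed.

L = ½ρv²S·CL ⇒ v = √(2L/(ρ·S·CL))
v = √(2 × 3.47×10^5 / (0.401 × 33.6 × 1.04)) = √49530 = 223 m/s

v = 223 m/s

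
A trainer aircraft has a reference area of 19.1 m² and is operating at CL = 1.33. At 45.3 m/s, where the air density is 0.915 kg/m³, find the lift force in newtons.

L = 23800 N

L = ½ρv²S·CL = ½ × 0.915 × 45.3² × 19.1 × 1.33 = 23800 N ≈ 23.8 kN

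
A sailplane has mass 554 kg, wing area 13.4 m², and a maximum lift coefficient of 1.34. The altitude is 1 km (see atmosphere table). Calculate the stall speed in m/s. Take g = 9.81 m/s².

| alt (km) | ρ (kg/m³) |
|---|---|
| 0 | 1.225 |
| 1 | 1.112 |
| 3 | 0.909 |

V_stall = 23.3 m/s

At 1 km, from the table: ρ = 1.112 kg/m³.
At stall, lift equals weight: L = W = m·g = 554 × 9.81 = 5435 N.
V_stall = √(2W/(ρ·S·CL,max)) = √(2 × 5435 / (1.112 × 13.4 × 1.34))
V_stall = √544.4 = 23.3 m/s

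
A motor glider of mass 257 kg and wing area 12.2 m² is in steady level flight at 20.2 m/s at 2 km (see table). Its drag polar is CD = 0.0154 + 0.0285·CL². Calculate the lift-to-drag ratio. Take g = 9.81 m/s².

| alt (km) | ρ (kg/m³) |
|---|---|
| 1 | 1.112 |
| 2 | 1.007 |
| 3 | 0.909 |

L/D = 22.7

At 2 km, from the table: ρ = 1.007 kg/m³.
In steady level flight, lift balances weight: W = mg = 257 × 9.81 = 2521.2 N.
q = ½ρv² = ½ × 1.007 × 20.2² = 205.4 Pa.
CL = W/(q·S) = 2521.2 / (205.4 × 12.2) = 1.006.
CD = 0.0154 + 0.0285 × 1.006² = 0.04424.
L/D = CL/CD = 1.006 / 0.04424 = 22.7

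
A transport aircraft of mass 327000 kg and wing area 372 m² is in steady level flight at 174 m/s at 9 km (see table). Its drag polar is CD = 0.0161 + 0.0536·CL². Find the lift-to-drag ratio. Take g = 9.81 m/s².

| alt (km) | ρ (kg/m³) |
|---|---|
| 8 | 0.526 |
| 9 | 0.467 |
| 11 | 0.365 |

L/D = 12.7

At 9 km, from the table: ρ = 0.467 kg/m³.
Level flight ⇒ L = W = m·g = 327000 × 9.81 = 3.2079×10^6 N.
q = ½ρv² = ½ × 0.467 × 174² = 7069 Pa.
Required CL = L/(qS) = 3.2079×10^6/(7069·372) = 1.22.
CD = 0.0161 + 0.0536 × 1.22² = 0.09585.
L/D = CL/CD = 1.22 / 0.09585 = 12.7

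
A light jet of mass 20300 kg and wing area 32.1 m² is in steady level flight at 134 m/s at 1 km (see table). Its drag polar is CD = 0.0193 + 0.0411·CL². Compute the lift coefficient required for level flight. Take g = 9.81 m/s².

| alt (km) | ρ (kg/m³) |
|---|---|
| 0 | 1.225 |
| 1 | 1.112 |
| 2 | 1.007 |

CL = 0.621

At 1 km, from the table: ρ = 1.112 kg/m³.
In steady level flight, lift balances weight: W = mg = 20300 × 9.81 = 1.9914×10^5 N.
Dynamic pressure q = 0.5 × 1.112 × 134² = 9984 Pa.
CL = W/(q·S) = 1.9914×10^5 / (9984 × 32.1) = 0.6214.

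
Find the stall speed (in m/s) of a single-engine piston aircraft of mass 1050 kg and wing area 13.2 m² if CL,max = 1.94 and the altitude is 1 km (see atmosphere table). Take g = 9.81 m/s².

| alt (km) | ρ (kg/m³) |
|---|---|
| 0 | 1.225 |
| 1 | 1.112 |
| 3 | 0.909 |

V_stall = 26.9 m/s

At 1 km, from the table: ρ = 1.112 kg/m³.
Stall occurs when L = W at CL,max. W = mg = 1050 × 9.81 = 10300 N.
From L = ½ρV²S·CL,max = W: V_stall = √(2W/(ρSCL,max)) = √(2·10300/(1.112·13.2·1.94))
V_stall = √723.4 = 26.9 m/s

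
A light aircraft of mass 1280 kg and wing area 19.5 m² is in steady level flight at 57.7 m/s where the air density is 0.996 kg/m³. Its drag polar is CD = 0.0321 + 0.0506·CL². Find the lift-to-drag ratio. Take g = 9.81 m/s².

L/D = 9.77

Weight W = mg = 1280 × 9.81 = 12557 N; in level flight L = W.
q = ½ρv² = ½ × 0.996 × 57.7² = 1658 Pa.
CL = W/(q·S) = 12557 / (1658 × 19.5) = 0.3884.
CD = 0.0321 + 0.0506 × 0.3884² = 0.03973.
L/D = CL/CD = 0.3884 / 0.03973 = 9.77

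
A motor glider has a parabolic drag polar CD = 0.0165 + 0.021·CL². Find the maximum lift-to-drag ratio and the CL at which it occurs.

(L/D)max = 26.9, at CL = 0.886

For CD = CD0 + K·CL², (L/D)max occurs at CL* = √(CD0/K) and equals 1/(2√(K·CD0)).
(L/D)max = 1/(2√(0.021 × 0.0165)) = 1/(2 × 0.01861) = 26.9
CL* = √(0.0165/0.021) = 0.886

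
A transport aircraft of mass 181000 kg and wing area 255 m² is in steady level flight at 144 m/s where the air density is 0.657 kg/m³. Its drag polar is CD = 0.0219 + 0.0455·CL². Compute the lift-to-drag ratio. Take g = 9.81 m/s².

Weight W = mg = 181000 × 9.81 = 1.7756×10^6 N; in level flight L = W.
q = ½ρv² = ½ × 0.657 × 144² = 6812 Pa.
CL = W/(q·S) = 1.7756×10^6 / (6812 × 255) = 1.022.
CD = 0.0219 + 0.0455 × 1.022² = 0.06945.
L/D = CL/CD = 1.022 / 0.06945 = 14.7

L/D = 14.7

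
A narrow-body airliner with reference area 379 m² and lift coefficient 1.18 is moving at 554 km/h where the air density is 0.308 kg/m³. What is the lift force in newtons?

Convert speed: v = 554 km/h ÷ 3.6 = 153.9 m/s.
L = ½ρv²S·CL = ½ × 0.308 × 153.9² × 379 × 1.18 = 1.63×10^6 N ≈ 1630 kN

L = 1.63×10^6 N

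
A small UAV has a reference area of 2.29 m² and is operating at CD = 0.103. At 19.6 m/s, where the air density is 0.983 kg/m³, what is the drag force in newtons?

D = 44.5 N

Dynamic pressure q = ½ρv² = ½ × 0.983 × 19.6² = 188.8 Pa.
D = q·S·CD = 188.8 × 2.29 × 0.103 = 44.5 N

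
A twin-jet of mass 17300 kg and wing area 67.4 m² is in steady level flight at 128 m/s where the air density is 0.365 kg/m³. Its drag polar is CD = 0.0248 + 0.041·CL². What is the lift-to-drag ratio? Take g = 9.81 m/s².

Level flight ⇒ L = W = m·g = 17300 × 9.81 = 1.6971×10^5 N.
Dynamic pressure q = 0.5 × 0.365 × 128² = 2990 Pa.
CL = W/(q·S) = 1.6971×10^5 / (2990 × 67.4) = 0.8421.
CD = 0.0248 + 0.041 × 0.8421² = 0.05388.
L/D = CL/CD = 0.8421 / 0.05388 = 15.6

L/D = 15.6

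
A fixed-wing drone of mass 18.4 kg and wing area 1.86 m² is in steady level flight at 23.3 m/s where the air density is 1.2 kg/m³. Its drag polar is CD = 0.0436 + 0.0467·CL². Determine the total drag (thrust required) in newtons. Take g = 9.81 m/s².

D = 28.9 N

Weight W = mg = 18.4 × 9.81 = 180.5 N; in level flight L = W.
Dynamic pressure q = 0.5 × 1.2 × 23.3² = 325.7 Pa.
CL = 2W/(ρv²S) = 2×180.5/(1.2×23.3²×1.86) = 0.2979.
CD = 0.0436 + 0.0467 × 0.2979² = 0.04775.
D = q·S·CD = 325.7 × 1.86 × 0.04775 = 28.93 N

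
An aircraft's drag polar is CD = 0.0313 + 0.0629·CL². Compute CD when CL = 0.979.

CD = 0.0313 + 0.0629 × 0.979² = 0.0313 + 0.06029 = 0.0916

CD = 0.0916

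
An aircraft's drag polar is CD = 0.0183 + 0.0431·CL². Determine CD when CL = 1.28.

CD = 0.0889

CD = 0.0183 + 0.0431 × 1.28² = 0.0183 + 0.07062 = 0.0889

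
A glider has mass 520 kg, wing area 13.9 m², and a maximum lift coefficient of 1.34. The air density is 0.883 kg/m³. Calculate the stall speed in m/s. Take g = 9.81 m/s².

V_stall = 24.9 m/s

Stall occurs when L = W at CL,max. W = mg = 520 × 9.81 = 5101 N.
From L = ½ρV²S·CL,max = W: V_stall = √(2W/(ρSCL,max)) = √(2·5101/(0.883·13.9·1.34))
V_stall = √620.3 = 24.9 m/s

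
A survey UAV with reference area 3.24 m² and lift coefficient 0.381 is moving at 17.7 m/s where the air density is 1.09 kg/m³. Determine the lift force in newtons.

L = ½ρv²S·CL = ½ × 1.09 × 17.7² × 3.24 × 0.381 = 211 N

L = 211 N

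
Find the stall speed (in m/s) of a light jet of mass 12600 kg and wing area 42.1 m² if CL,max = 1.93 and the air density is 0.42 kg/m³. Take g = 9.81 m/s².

V_stall = 85.1 m/s

Weight W = mg = 12600 × 9.81 = 1.236×10^5 N.
From L = ½ρV²S·CL,max = W: V_stall = √(2W/(ρSCL,max)) = √(2·1.236×10^5/(0.42·42.1·1.93))
V_stall = √7244 = 85.1 m/s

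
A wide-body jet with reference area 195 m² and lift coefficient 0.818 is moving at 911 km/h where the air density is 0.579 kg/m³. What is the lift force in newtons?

L = 2.96×10^6 N

Convert speed: v = 911 km/h ÷ 3.6 = 253.1 m/s.
L = ½ρv²S·CL = ½ × 0.579 × 253.1² × 195 × 0.818 = 2.96×10^6 N ≈ 2960 kN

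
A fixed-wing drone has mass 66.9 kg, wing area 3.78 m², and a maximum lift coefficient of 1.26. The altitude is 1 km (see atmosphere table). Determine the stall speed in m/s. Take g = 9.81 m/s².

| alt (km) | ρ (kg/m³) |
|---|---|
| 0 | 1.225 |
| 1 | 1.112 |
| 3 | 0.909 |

V_stall = 15.7 m/s

At 1 km, from the table: ρ = 1.112 kg/m³.
Stall occurs when L = W at CL,max. W = mg = 66.9 × 9.81 = 656.3 N.
From L = ½ρV²S·CL,max = W: V_stall = √(2W/(ρSCL,max)) = √(2·656.3/(1.112·3.78·1.26))
V_stall = √247.8 = 15.7 m/s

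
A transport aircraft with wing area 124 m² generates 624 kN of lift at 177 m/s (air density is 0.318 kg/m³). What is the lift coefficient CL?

CL = 1.01

From L = ½ρv²S·CL, rearranging gives CL = 2L/(ρv²S).
CL = 2 × 6.24×10^5 / (0.318 × 177² × 124) = 1.01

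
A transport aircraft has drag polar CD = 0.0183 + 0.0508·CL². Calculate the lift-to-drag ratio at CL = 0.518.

CD = 0.0183 + 0.0508 × 0.518² = 0.03193
L/D = CL/CD = 0.518 / 0.03193 = 16.2

L/D = 16.2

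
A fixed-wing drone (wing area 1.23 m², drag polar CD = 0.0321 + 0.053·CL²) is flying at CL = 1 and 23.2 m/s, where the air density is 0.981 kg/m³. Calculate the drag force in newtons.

CD = 0.0321 + 0.053 × 1² = 0.0851
D = ½ρv²S·CD = ½ × 0.981 × 23.2² × 1.23 × 0.0851 = 27.6 N

D = 27.6 N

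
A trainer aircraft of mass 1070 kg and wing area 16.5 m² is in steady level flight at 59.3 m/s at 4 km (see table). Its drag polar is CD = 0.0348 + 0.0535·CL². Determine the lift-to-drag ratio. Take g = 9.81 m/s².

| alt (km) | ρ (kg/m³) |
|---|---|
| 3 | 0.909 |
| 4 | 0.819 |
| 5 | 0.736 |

At 4 km, from the table: ρ = 0.819 kg/m³.
Weight W = mg = 1070 × 9.81 = 10497 N; in level flight L = W.
q = ½ρv² = ½ × 0.819 × 59.3² = 1440 Pa.
CL = W/(q·S) = 10497 / (1440 × 16.5) = 0.4418.
CD = 0.0348 + 0.0535 × 0.4418² = 0.04524.
L/D = CL/CD = 0.4418 / 0.04524 = 9.76

L/D = 9.76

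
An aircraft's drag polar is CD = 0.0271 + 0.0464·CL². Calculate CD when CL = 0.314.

CD = 0.0317

CD = 0.0271 + 0.0464 × 0.314² = 0.0271 + 0.004575 = 0.0317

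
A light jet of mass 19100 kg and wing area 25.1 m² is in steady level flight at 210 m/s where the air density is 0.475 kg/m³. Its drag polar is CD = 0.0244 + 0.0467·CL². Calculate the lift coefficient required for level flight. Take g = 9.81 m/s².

In steady level flight, lift balances weight: W = mg = 19100 × 9.81 = 1.8737×10^5 N.
q = ½ρv² = ½ × 0.475 × 210² = 10470 Pa.
CL = 2W/(ρv²S) = 2×1.8737×10^5/(0.475×210²×25.1) = 0.7127.

CL = 0.713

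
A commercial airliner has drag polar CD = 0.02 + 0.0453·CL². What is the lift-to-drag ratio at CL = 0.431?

L/D = 15.2

CD = 0.02 + 0.0453 × 0.431² = 0.02841
L/D = CL/CD = 0.431 / 0.02841 = 15.2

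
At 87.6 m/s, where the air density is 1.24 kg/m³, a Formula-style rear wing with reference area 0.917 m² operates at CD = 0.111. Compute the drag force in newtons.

D = ½ρv²S·CD = ½ × 1.24 × 87.6² × 0.917 × 0.111 = 484 N

D = 484 N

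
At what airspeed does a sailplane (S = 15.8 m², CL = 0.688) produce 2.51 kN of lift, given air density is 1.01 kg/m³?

L = ½ρv²S·CL ⇒ v = √(2L/(ρ·S·CL))
v = √(2 × 2510 / (1.01 × 15.8 × 0.688)) = √457.2 = 21.4 m/s

v = 21.4 m/s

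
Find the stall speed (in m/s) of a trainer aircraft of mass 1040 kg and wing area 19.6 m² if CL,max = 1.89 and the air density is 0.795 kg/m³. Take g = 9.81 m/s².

V_stall = 26.3 m/s

At stall, lift equals weight: L = W = m·g = 1040 × 9.81 = 10200 N.
From L = ½ρV²S·CL,max = W: V_stall = √(2W/(ρSCL,max)) = √(2·10200/(0.795·19.6·1.89))
V_stall = √692.9 = 26.3 m/s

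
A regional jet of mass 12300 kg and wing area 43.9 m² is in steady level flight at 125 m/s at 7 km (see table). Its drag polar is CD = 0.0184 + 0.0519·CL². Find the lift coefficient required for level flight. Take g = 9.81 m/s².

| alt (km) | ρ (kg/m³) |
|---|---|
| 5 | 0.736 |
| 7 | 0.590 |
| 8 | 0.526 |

At 7 km, from the table: ρ = 0.590 kg/m³.
Weight W = mg = 12300 × 9.81 = 1.2066×10^5 N; in level flight L = W.
q = ½ρv² = ½ × 0.59 × 125² = 4609 Pa.
CL = 2W/(ρv²S) = 2×1.2066×10^5/(0.59×125²×43.9) = 0.5963.

CL = 0.596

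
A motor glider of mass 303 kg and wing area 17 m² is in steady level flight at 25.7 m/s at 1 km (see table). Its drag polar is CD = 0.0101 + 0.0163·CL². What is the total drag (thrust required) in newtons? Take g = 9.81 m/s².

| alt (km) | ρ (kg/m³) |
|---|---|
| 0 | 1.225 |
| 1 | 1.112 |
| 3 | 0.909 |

D = 86.1 N

At 1 km, from the table: ρ = 1.112 kg/m³.
Level flight ⇒ L = W = m·g = 303 × 9.81 = 2972.4 N.
Dynamic pressure q = 0.5 × 1.112 × 25.7² = 367.2 Pa.
CL = W/(q·S) = 2972.4 / (367.2 × 17) = 0.4761.
CD = 0.0101 + 0.0163 × 0.4761² = 0.0138.
D = q·S·CD = 367.2 × 17 × 0.0138 = 86.12 N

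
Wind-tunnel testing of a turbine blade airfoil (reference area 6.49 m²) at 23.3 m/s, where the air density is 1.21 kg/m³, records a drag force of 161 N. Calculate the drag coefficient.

From D = ½ρv²S·CD, rearranging gives CD = 2D/(ρv²S).
CD = 2 × 161 / (1.21 × 23.3² × 6.49) = 0.0755

CD = 0.0755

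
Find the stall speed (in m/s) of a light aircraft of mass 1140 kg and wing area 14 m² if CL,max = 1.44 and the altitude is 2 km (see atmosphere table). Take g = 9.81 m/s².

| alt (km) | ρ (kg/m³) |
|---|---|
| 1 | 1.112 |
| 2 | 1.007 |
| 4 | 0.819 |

At 2 km, from the table: ρ = 1.007 kg/m³.
Weight W = mg = 1140 × 9.81 = 11180 N.
From L = ½ρV²S·CL,max = W: V_stall = √(2W/(ρSCL,max)) = √(2·11180/(1.007·14·1.44))
V_stall = √1102 = 33.2 m/s

V_stall = 33.2 m/s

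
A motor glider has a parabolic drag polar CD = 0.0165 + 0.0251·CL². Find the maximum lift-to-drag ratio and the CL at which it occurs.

For CD = CD0 + K·CL², (L/D)max occurs at CL* = √(CD0/K) and equals 1/(2√(K·CD0)).
(L/D)max = 1/(2√(0.0251 × 0.0165)) = 1/(2 × 0.02035) = 24.6
CL* = √(0.0165/0.0251) = 0.811

(L/D)max = 24.6, at CL = 0.811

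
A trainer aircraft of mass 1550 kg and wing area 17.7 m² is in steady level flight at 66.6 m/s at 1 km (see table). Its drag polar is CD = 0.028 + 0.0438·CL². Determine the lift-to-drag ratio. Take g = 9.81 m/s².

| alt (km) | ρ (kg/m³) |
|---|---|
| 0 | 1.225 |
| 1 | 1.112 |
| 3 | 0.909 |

L/D = 10.5

At 1 km, from the table: ρ = 1.112 kg/m³.
Level flight ⇒ L = W = m·g = 1550 × 9.81 = 15206 N.
Dynamic pressure q = 0.5 × 1.112 × 66.6² = 2466 Pa.
Required CL = L/(qS) = 15206/(2466·17.7) = 0.3483.
CD = 0.028 + 0.0438 × 0.3483² = 0.03331.
L/D = CL/CD = 0.3483 / 0.03331 = 10.5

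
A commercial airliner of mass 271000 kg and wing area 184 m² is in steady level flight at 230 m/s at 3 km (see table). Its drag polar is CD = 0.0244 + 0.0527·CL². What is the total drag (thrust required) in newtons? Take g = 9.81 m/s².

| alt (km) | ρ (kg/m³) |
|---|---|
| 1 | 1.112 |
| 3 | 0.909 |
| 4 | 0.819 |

D = 1.92×10^5 N

At 3 km, from the table: ρ = 0.909 kg/m³.
Level flight ⇒ L = W = m·g = 271000 × 9.81 = 2.6585×10^6 N.
Dynamic pressure q = 0.5 × 0.909 × 230² = 24040 Pa.
Required CL = L/(qS) = 2.6585×10^6/(24040·184) = 0.6009.
CD = 0.0244 + 0.0527 × 0.6009² = 0.04343.
D = q·S·CD = 24040 × 184 × 0.04343 = 1.921×10^5 N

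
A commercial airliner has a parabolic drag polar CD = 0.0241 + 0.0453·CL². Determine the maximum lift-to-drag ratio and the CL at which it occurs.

(L/D)max = 15.1, at CL = 0.729

For CD = CD0 + K·CL², (L/D)max occurs at CL* = √(CD0/K) and equals 1/(2√(K·CD0)).
(L/D)max = 1/(2√(0.0453 × 0.0241)) = 1/(2 × 0.03304) = 15.1
CL* = √(0.0241/0.0453) = 0.729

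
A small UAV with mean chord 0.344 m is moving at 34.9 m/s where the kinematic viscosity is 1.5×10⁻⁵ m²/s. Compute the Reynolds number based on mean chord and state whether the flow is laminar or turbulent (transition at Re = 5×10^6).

Re = v·c/ν = 34.9 × 0.344 / (1.5×10⁻⁵) = 8×10^5
Since 8×10^5 < 5×10^6, the flow is laminar.

Re = 8×10^5 (laminar)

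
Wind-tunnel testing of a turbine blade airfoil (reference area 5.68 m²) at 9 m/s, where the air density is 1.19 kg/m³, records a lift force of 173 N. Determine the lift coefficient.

CL = 0.632

From L = ½ρv²S·CL, rearranging gives CL = 2L/(ρv²S).
CL = 2 × 173 / (1.19 × 9² × 5.68) = 0.632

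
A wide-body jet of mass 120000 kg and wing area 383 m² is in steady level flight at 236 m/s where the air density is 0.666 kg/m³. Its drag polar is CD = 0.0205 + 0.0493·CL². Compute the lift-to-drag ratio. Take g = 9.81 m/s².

L/D = 7.58

Level flight ⇒ L = W = m·g = 120000 × 9.81 = 1.1772×10^6 N.
q = ½ρv² = ½ × 0.666 × 236² = 18550 Pa.
Required CL = L/(qS) = 1.1772×10^6/(18550·383) = 0.1657.
CD = 0.0205 + 0.0493 × 0.1657² = 0.02185.
L/D = CL/CD = 0.1657 / 0.02185 = 7.58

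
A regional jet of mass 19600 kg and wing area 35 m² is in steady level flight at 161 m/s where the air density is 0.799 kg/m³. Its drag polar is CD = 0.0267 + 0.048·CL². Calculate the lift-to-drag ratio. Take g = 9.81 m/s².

L/D = 13.2

Weight W = mg = 19600 × 9.81 = 1.9228×10^5 N; in level flight L = W.
Dynamic pressure q = 0.5 × 0.799 × 161² = 10360 Pa.
Required CL = L/(qS) = 1.9228×10^5/(10360·35) = 0.5305.
CD = 0.0267 + 0.048 × 0.5305² = 0.04021.
L/D = CL/CD = 0.5305 / 0.04021 = 13.2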